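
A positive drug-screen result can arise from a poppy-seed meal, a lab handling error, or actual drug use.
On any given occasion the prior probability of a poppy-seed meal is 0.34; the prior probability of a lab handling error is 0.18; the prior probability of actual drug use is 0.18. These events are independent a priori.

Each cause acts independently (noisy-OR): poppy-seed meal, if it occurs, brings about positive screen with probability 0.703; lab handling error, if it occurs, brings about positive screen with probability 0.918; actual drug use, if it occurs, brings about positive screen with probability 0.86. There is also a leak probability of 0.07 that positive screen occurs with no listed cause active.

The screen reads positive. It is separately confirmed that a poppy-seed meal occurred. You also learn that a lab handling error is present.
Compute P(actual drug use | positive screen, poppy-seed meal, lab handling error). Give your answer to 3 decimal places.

P(actual drug use | positive screen, poppy-seed meal, lab handling error) ≈ 0.183

Under noisy-OR, P(positive screen | causes) = 1 − (1−0.07)·∏(1−qᵢ) over the active causes.
By total probability over both values of actual drug use:
  P(positive screen | poppy-seed meal, lab handling error) = 0.977351·0.82 + 0.996829·0.18
        = 0.801428 + 0.179429 = 0.980857
Keeping only the actual drug use-present terms gives 0.179429, so
  P(actual drug use | positive screen, poppy-seed meal, lab handling error) = 0.179429 / 0.980857 ≈ 0.183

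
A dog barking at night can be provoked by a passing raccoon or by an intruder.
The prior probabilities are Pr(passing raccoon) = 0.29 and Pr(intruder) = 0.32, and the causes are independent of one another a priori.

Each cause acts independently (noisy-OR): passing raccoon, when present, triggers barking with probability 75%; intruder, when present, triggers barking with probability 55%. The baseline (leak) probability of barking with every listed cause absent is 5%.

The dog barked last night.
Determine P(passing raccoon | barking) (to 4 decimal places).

Under noisy-OR, P(barking | causes) = 1 − (1−0.05)·∏(1−qᵢ) over the active causes.
P(barking) = 0.05·0.71·0.68 + 0.5725·0.71·0.32 + 0.7625·0.29·0.68 + 0.893125·0.29·0.32 = 0.024140 + 0.130072 + 0.150365 + 0.082882 = 0.387459
The passing raccoon-present share is 0.150365 + 0.082882 = 0.233247.
P(passing raccoon | barking) = 0.233247 / 0.387459 ≈ 0.6020

P(passing raccoon | barking) ≈ 0.6020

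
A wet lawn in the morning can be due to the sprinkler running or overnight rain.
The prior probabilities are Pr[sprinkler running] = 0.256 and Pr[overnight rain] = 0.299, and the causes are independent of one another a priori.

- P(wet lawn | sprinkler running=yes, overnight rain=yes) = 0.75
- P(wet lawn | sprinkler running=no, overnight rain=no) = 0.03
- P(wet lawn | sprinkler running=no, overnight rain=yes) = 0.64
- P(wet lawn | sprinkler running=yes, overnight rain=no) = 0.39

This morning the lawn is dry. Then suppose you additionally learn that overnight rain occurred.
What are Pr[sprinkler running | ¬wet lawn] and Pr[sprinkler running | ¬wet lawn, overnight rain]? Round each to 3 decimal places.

For the numerator, keep only sprinkler running=true terms: 0.109468 + 0.019136 = 0.128604
Denominator P(¬wet lawn): 0.97×0.744×0.701 + 0.36×0.744×0.299 + 0.61×0.256×0.701 + 0.25×0.256×0.299 = 0.714586
P(sprinkler running | ¬wet lawn) = 0.128604/0.714586 ≈ 0.180

Now condition on the additional information:
Enumerate both values of sprinkler running and weight by the priors:
  P(¬wet lawn | overnight rain) = 0.36*0.744 + 0.25*0.256
        = 0.267840 + 0.064000 = 0.331840
Keeping only the sprinkler running-present terms gives 0.064000, so
  P(sprinkler running | ¬wet lawn, overnight rain) = 0.064000 / 0.331840 ≈ 0.193

Pr[sprinkler running | ¬wet lawn] ≈ 0.180; Pr[sprinkler running | ¬wet lawn, overnight rain] ≈ 0.193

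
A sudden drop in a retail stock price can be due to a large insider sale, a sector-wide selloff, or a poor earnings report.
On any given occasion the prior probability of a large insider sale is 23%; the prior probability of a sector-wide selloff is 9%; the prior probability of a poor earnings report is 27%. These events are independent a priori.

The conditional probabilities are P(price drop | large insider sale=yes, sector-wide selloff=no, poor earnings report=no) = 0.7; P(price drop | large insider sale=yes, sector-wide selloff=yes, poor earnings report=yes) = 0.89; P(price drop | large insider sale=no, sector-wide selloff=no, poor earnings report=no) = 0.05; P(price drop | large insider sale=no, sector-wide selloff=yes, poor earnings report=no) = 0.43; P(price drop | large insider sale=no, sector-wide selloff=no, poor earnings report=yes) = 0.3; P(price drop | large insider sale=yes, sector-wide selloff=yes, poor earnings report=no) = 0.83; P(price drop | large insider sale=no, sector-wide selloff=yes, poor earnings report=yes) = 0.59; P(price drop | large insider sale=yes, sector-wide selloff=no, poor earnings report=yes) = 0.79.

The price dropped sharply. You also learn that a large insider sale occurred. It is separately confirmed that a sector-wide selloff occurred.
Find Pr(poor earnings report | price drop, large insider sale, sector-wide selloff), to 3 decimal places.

Pr(poor earnings report | price drop, large insider sale, sector-wide selloff) ≈ 0.284

P(price drop | large insider sale, sector-wide selloff) = 0.83·0.73 + 0.89·0.27 = 0.605900 + 0.240300 = 0.846200
Restricting to configurations with poor earnings report present: 0.89·0.27 = 0.240300.
So P(poor earnings report | price drop, large insider sale, sector-wide selloff) = 0.240300/0.846200 ≈ 0.284.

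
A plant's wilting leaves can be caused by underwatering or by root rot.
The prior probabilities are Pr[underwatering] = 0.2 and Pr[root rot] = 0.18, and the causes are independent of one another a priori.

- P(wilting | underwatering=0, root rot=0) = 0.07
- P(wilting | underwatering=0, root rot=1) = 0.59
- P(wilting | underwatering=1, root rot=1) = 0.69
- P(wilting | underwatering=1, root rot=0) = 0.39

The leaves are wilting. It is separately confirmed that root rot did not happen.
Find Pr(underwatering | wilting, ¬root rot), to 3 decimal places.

Pr(underwatering | wilting, ¬root rot) ≈ 0.582

By total probability over both values of underwatering:
  P(wilting | ¬root rot) = 0.07×0.8 + 0.39×0.2
        = 0.056000 + 0.078000 = 0.134000
The terms with underwatering present sum to 0.078000, so
  P(underwatering | wilting, ¬root rot) = 0.078000 / 0.134000 ≈ 0.582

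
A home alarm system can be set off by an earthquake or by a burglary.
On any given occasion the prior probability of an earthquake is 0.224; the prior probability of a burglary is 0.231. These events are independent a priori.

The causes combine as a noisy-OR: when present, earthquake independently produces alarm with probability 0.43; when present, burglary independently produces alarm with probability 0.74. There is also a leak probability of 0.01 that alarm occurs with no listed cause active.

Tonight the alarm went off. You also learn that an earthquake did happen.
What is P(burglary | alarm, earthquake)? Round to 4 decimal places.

P(burglary | alarm, earthquake) ≈ 0.3704

Under noisy-OR, P(alarm | causes) = 1 − (1−0.01)·∏(1−qᵢ) over the active causes.
Numerator (weight on configurations with burglary): 0.853282*0.231 = 0.197108
Normalizer over all consistent configurations: 0.4357*0.769 + 0.853282*0.231 = 0.532161
P(burglary | alarm, earthquake) = 0.197108/0.532161 ≈ 0.3704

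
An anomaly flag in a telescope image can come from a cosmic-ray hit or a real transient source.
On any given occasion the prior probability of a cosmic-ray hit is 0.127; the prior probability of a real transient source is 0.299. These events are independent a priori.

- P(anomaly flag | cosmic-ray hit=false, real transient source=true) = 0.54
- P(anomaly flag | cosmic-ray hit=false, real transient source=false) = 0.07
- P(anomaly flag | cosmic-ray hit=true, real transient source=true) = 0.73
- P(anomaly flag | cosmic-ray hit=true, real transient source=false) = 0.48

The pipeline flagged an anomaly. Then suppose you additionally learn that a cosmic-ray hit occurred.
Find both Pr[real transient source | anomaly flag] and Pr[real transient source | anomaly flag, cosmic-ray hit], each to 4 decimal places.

Pr[real transient source | anomaly flag] ≈ 0.6634; Pr[real transient source | anomaly flag, cosmic-ray hit] ≈ 0.3935

By total probability over the 4 (cosmic-ray hit, real transient source) configurations:
  P(anomaly flag) = 0.07·0.873·0.701 + 0.54·0.873·0.299 + 0.48·0.127·0.701 + 0.73·0.127·0.299
        = 0.042838 + 0.140955 + 0.042733 + 0.027720 = 0.254246
The terms with real transient source present sum to 0.168675, so
  P(real transient source | anomaly flag) = 0.168675 / 0.254246 ≈ 0.6634

Now condition on the additional information:
Enumerate both values of real transient source and weight by the priors:
  P(anomaly flag | cosmic-ray hit) = 0.48·0.701 + 0.73·0.299
        = 0.336480 + 0.218270 = 0.554750
The terms with real transient source present sum to 0.218270, so
  P(real transient source | anomaly flag, cosmic-ray hit) = 0.218270 / 0.554750 ≈ 0.3935
— cosmic-ray hit explains away the evidence for real transient source.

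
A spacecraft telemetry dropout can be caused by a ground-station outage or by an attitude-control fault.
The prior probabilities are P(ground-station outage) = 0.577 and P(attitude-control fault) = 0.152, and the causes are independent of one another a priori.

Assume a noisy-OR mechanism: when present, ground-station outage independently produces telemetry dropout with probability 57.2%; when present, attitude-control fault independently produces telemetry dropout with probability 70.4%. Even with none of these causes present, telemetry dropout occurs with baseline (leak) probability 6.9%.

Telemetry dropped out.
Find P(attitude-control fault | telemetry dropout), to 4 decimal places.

P(attitude-control fault | telemetry dropout) ≈ 0.2798

Under noisy-OR, P(telemetry dropout | causes) = 1 − (1−0.069)·∏(1−qᵢ) over the active causes.
Weight on attitude-control fault=true, given the evidence: 0.046578 + 0.077360 = 0.123938
The normalizing constant is 0.069×0.423×0.848 + 0.724424×0.423×0.152 + 0.601532×0.577×0.848 + 0.882053×0.577×0.152 = 0.443016
Posterior = 0.123938 / 0.443016 ≈ 0.2798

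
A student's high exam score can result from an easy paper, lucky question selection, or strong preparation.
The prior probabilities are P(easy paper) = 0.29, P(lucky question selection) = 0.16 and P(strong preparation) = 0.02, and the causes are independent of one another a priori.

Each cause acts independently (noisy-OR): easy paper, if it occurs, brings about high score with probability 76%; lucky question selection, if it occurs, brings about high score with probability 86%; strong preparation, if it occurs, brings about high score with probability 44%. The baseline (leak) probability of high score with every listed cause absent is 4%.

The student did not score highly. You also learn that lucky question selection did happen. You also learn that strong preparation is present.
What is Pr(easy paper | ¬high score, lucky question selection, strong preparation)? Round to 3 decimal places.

Pr(easy paper | ¬high score, lucky question selection, strong preparation) ≈ 0.089

Under noisy-OR, P(high score | causes) = 1 − (1−0.04)·∏(1−qᵢ) over the active causes.
P(¬high score | lucky question selection, strong preparation) = 0.075264·0.71 + 0.018063·0.29 = 0.053437 + 0.005238 = 0.058675
The easy paper-present share is 0.018063·0.29 = 0.005238.
Hence the posterior is 0.005238/0.058675 ≈ 0.089.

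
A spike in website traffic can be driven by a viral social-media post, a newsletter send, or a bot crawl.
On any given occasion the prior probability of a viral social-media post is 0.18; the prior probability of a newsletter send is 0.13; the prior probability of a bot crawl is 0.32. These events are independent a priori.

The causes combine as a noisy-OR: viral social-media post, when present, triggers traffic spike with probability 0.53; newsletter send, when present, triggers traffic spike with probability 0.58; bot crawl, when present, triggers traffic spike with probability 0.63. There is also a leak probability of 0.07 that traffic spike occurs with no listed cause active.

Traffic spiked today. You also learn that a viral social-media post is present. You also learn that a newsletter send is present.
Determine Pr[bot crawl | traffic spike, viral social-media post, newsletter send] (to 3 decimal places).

Pr[bot crawl | traffic spike, viral social-media post, newsletter send] ≈ 0.349

Under noisy-OR, P(traffic spike | causes) = 1 − (1−0.07)·∏(1−qᵢ) over the active causes.
For the numerator, keep only bot crawl=true terms: 0.932075*0.32 = 0.298264
Denominator P(traffic spike | viral social-media post, newsletter send): 0.816418*0.68 + 0.932075*0.32 = 0.853428
P(bot crawl | traffic spike, viral social-media post, newsletter send) = 0.298264/0.853428 ≈ 0.349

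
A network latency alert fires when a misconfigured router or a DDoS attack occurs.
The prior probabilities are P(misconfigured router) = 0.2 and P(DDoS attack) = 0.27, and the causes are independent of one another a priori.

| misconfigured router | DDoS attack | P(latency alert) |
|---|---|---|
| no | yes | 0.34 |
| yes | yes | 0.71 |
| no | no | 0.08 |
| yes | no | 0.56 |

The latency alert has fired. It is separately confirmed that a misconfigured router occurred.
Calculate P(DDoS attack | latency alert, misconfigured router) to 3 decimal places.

P(latency alert | misconfigured router) = 0.56*0.73 + 0.71*0.27 = 0.408800 + 0.191700 = 0.600500
The DDoS attack-present share is 0.71*0.27 = 0.191700.
So P(DDoS attack | latency alert, misconfigured router) = 0.191700/0.600500 ≈ 0.319.

P(DDoS attack | latency alert, misconfigured router) ≈ 0.319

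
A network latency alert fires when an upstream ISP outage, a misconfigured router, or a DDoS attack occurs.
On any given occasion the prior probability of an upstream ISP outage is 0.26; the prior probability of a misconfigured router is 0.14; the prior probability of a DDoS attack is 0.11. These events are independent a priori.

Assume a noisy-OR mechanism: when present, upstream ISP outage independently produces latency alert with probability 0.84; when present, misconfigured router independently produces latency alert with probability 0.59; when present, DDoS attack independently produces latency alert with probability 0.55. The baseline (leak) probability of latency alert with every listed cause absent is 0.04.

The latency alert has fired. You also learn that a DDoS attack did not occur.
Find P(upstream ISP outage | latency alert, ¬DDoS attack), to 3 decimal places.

P(upstream ISP outage | latency alert, ¬DDoS attack) ≈ 0.717

Under noisy-OR, P(latency alert | causes) = 1 − (1−0.04)·∏(1−qᵢ) over the active causes.
Numerator (weight on configurations with upstream ISP outage): 0.189255 + 0.034108 = 0.223363
The normalizing constant is 0.04×0.74×0.86 + 0.6064×0.74×0.14 + 0.8464×0.26×0.86 + 0.937024×0.26×0.14 = 0.311642
P(upstream ISP outage | latency alert, ¬DDoS attack) = 0.223363/0.311642 ≈ 0.717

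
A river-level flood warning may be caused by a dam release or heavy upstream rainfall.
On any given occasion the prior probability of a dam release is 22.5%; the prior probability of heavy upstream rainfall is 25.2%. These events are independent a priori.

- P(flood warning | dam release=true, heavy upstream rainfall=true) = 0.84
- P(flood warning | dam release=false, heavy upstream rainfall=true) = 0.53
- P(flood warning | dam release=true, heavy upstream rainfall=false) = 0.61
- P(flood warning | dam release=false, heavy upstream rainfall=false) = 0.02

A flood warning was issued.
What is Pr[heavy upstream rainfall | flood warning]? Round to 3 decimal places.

Pr[heavy upstream rainfall | flood warning] ≈ 0.569

Weight on heavy upstream rainfall=true, given the evidence: 0.103509 + 0.047628 = 0.151137
Denominator P(flood warning): 0.02·0.775·0.748 + 0.53·0.775·0.252 + 0.61·0.225·0.748 + 0.84·0.225·0.252 = 0.265394
P(heavy upstream rainfall | flood warning) = 0.151137/0.265394 ≈ 0.569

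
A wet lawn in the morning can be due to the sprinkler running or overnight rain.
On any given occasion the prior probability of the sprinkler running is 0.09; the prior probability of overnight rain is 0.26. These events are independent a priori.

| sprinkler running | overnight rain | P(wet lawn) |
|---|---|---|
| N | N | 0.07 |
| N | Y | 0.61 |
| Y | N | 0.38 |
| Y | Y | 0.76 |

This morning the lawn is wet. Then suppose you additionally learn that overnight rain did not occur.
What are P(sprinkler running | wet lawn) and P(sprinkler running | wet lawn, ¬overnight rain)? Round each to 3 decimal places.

Enumerate the 4 (sprinkler running, overnight rain) configurations and weight by the priors:
  P(wet lawn) = 0.07*0.91*0.74 + 0.61*0.91*0.26 + 0.38*0.09*0.74 + 0.76*0.09*0.26
        = 0.047138 + 0.144326 + 0.025308 + 0.017784 = 0.234556
The terms with sprinkler running present sum to 0.043092, so
  P(sprinkler running | wet lawn) = 0.043092 / 0.234556 ≈ 0.184

With the extra evidence:
P(wet lawn | ¬overnight rain) = 0.07·0.91 + 0.38·0.09 = 0.063700 + 0.034200 = 0.097900
Restricting to configurations with sprinkler running present: 0.38·0.09 = 0.034200.
P(sprinkler running | wet lawn, ¬overnight rain) = 0.034200 / 0.097900 ≈ 0.349

P(sprinkler running | wet lawn) ≈ 0.184; P(sprinkler running | wet lawn, ¬overnight rain) ≈ 0.349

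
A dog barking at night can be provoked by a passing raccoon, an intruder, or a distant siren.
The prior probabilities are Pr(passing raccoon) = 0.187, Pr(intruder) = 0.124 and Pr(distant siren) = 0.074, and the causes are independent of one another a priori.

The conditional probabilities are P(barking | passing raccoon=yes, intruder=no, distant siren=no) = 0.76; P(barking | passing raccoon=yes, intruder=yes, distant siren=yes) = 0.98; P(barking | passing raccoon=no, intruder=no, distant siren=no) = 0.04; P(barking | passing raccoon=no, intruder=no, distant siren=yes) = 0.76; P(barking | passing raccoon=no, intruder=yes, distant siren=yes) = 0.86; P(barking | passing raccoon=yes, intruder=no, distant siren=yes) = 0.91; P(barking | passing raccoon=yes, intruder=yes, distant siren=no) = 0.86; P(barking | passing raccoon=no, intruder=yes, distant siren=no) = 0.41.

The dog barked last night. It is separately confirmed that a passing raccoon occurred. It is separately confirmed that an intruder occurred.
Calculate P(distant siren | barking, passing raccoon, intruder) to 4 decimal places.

P(distant siren | barking, passing raccoon, intruder) ≈ 0.0835

Enumerate both values of distant siren and weight by the priors:
  P(barking | passing raccoon, intruder) = 0.86·0.926 + 0.98·0.074
        = 0.796360 + 0.072520 = 0.868880
The terms with distant siren present sum to 0.072520, so
  P(distant siren | barking, passing raccoon, intruder) = 0.072520 / 0.868880 ≈ 0.0835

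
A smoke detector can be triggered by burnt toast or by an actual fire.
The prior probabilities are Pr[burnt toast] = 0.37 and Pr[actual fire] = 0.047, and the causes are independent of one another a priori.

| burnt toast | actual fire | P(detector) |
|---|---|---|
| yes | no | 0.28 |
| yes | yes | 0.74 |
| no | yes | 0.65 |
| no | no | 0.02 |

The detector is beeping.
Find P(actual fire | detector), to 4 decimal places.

P(actual fire | detector) ≈ 0.2248

P(detector) = 0.02·0.63·0.953 + 0.65·0.63·0.047 + 0.28·0.37·0.953 + 0.74·0.37·0.047 = 0.012008 + 0.019247 + 0.098731 + 0.012869 = 0.142855
Of this, 0.032116 comes from 0.019247 + 0.012869 (the actual fire=true cases).
So P(actual fire | detector) = 0.032116/0.142855 ≈ 0.2248.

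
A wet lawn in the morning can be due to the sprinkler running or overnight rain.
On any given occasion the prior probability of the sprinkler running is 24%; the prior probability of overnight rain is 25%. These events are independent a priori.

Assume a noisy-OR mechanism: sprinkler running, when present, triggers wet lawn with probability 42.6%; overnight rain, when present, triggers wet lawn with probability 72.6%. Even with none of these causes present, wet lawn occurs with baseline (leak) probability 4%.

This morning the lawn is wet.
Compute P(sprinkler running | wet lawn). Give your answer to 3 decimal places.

Under noisy-OR, P(wet lawn | causes) = 1 − (1−0.04)·∏(1−qᵢ) over the active causes.
P(wet lawn) = 0.04*0.76*0.75 + 0.73696*0.76*0.25 + 0.44896*0.24*0.75 + 0.849015*0.24*0.25 = 0.022800 + 0.140022 + 0.080813 + 0.050941 = 0.294576
Of this, 0.131754 comes from 0.080813 + 0.050941 (the sprinkler running=true cases).
P(sprinkler running | wet lawn) = 0.131754 / 0.294576 ≈ 0.447

P(sprinkler running | wet lawn) ≈ 0.447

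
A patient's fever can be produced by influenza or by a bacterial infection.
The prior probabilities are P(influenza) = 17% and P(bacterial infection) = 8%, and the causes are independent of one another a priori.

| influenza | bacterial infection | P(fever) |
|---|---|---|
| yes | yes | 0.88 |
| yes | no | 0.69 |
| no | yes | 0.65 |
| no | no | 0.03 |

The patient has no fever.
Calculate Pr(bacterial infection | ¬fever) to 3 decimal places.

Pr(bacterial infection | ¬fever) ≈ 0.031

P(¬fever) = 0.97·0.83·0.92 + 0.35·0.83·0.08 + 0.31·0.17·0.92 + 0.12·0.17·0.08 = 0.740692 + 0.023240 + 0.048484 + 0.001632 = 0.814048
Restricting to configurations with bacterial infection present: 0.023240 + 0.001632 = 0.024872.
P(bacterial infection | ¬fever) = 0.024872 / 0.814048 ≈ 0.031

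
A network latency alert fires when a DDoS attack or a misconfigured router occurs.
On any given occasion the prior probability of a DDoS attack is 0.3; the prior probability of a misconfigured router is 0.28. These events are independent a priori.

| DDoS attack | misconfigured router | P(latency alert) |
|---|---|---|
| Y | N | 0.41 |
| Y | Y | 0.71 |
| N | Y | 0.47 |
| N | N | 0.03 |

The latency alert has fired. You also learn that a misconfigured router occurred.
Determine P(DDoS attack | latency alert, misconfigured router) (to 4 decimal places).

By total probability over both values of DDoS attack:
  P(latency alert | misconfigured router) = 0.47*0.7 + 0.71*0.3
        = 0.329000 + 0.213000 = 0.542000
The terms with DDoS attack present sum to 0.213000, so
  P(DDoS attack | latency alert, misconfigured router) = 0.213000 / 0.542000 ≈ 0.3930

P(DDoS attack | latency alert, misconfigured router) ≈ 0.3930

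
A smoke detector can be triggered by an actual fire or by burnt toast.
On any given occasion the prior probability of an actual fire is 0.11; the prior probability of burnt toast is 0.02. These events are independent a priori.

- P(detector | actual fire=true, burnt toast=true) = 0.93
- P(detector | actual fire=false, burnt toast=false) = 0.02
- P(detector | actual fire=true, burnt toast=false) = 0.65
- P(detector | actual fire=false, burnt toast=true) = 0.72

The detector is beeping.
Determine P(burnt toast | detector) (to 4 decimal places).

P(burnt toast | detector) ≈ 0.1452

P(detector) = 0.02*0.89*0.98 + 0.72*0.89*0.02 + 0.65*0.11*0.98 + 0.93*0.11*0.02 = 0.017444 + 0.012816 + 0.070070 + 0.002046 = 0.102376
The burnt toast-present share is 0.012816 + 0.002046 = 0.014862.
So P(burnt toast | detector) = 0.014862/0.102376 ≈ 0.1452.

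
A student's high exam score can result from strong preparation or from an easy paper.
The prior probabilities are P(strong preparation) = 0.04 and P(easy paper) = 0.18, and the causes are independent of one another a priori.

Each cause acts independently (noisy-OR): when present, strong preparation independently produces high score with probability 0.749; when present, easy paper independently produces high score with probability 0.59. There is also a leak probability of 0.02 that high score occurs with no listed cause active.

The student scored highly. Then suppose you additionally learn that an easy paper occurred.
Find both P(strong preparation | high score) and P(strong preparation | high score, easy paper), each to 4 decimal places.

P(strong preparation | high score) ≈ 0.2076; P(strong preparation | high score, easy paper) ≈ 0.0589

Under noisy-OR, P(high score | causes) = 1 − (1−0.02)·∏(1−qᵢ) over the active causes.
Enumerate the 4 (strong preparation, easy paper) configurations and weight by the priors:
  P(high score) = 0.02·0.96·0.82 + 0.5982·0.96·0.18 + 0.75402·0.04·0.82 + 0.899148·0.04·0.18
        = 0.015744 + 0.103369 + 0.024732 + 0.006474 = 0.150319
Keeping only the strong preparation-present terms gives 0.031206, so
  P(strong preparation | high score) = 0.031206 / 0.150319 ≈ 0.2076

Now also conditioning on easy paper=true:
By total probability over both values of strong preparation:
  P(high score | easy paper) = 0.5982*0.96 + 0.899148*0.04
        = 0.574272 + 0.035966 = 0.610238
The terms with strong preparation present sum to 0.035966, so
  P(strong preparation | high score, easy paper) = 0.035966 / 0.610238 ≈ 0.0589
The drop from 0.2076 to 0.0589 is the explaining-away (discounting) effect.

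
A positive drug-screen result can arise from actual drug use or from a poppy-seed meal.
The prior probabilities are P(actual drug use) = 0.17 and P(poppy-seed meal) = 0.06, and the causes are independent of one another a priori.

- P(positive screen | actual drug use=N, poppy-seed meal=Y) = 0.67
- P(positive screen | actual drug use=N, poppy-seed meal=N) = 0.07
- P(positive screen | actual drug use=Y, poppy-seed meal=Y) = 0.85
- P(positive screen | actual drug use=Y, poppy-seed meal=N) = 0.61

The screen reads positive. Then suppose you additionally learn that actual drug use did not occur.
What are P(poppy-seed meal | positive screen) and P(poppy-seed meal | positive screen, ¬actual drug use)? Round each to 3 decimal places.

P(positive screen) = 0.07·0.83·0.94 + 0.67·0.83·0.06 + 0.61·0.17·0.94 + 0.85·0.17·0.06 = 0.054614 + 0.033366 + 0.097478 + 0.008670 = 0.194128
The poppy-seed meal-present share is 0.033366 + 0.008670 = 0.042036.
P(poppy-seed meal | positive screen) = 0.042036 / 0.194128 ≈ 0.217

With the extra evidence:
Weight on poppy-seed meal=true, given the evidence: 0.67·0.06 = 0.040200
Denominator P(positive screen | ¬actual drug use): 0.07·0.94 + 0.67·0.06 = 0.106000
Posterior = 0.040200 / 0.106000 ≈ 0.379

P(poppy-seed meal | positive screen) ≈ 0.217; P(poppy-seed meal | positive screen, ¬actual drug use) ≈ 0.379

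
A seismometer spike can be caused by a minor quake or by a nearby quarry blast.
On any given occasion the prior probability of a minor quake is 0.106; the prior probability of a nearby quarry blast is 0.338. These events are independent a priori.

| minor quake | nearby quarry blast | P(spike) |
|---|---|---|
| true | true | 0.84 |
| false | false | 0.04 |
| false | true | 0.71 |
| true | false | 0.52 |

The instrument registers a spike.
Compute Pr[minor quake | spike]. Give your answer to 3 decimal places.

P(spike) = 0.04·0.894·0.662 + 0.71·0.894·0.338 + 0.52·0.106·0.662 + 0.84·0.106·0.338 = 0.023673 + 0.214542 + 0.036489 + 0.030096 = 0.304800
The minor quake-present share is 0.036489 + 0.030096 = 0.066585.
P(minor quake | spike) = 0.066585 / 0.304800 ≈ 0.218

Pr[minor quake | spike] ≈ 0.218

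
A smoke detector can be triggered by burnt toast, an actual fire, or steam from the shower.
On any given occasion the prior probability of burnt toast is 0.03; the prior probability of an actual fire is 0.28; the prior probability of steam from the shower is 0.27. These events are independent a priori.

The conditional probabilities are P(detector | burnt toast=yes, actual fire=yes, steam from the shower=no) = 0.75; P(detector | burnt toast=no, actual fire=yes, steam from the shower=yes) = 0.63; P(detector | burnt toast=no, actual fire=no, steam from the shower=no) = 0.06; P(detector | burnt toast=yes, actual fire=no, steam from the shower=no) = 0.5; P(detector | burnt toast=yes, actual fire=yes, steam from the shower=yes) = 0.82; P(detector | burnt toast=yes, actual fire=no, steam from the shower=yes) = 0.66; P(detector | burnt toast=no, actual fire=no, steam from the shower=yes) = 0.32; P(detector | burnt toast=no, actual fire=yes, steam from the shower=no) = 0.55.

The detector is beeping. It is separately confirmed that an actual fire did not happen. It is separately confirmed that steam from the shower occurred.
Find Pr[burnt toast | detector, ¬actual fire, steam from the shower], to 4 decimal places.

Pr[burnt toast | detector, ¬actual fire, steam from the shower] ≈ 0.0600

P(detector | ¬actual fire, steam from the shower) = 0.32*0.97 + 0.66*0.03 = 0.310400 + 0.019800 = 0.330200
The burnt toast-present share is 0.66*0.03 = 0.019800.
So P(burnt toast | detector, ¬actual fire, steam from the shower) = 0.019800/0.330200 ≈ 0.0600.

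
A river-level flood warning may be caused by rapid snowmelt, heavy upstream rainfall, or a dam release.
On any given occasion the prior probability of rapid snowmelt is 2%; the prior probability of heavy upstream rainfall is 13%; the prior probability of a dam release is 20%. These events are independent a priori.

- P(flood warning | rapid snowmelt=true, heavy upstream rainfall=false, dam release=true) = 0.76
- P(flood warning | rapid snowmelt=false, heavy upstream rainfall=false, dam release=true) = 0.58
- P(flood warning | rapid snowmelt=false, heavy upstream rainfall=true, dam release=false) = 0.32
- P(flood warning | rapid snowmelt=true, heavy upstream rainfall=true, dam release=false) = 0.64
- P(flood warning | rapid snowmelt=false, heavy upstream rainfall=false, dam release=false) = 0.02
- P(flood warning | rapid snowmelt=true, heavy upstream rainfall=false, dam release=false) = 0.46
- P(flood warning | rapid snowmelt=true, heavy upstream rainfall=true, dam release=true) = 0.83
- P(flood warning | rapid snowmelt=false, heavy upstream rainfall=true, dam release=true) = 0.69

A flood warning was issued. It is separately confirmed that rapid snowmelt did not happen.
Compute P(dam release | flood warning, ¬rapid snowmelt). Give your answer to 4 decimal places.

Enumerate the 4 (heavy upstream rainfall, dam release) configurations and weight by the priors:
  P(flood warning | ¬rapid snowmelt) = 0.02×0.87×0.8 + 0.58×0.87×0.2 + 0.32×0.13×0.8 + 0.69×0.13×0.2
        = 0.013920 + 0.100920 + 0.033280 + 0.017940 = 0.166060
The terms with dam release present sum to 0.118860, so
  P(dam release | flood warning, ¬rapid snowmelt) = 0.118860 / 0.166060 ≈ 0.7158

P(dam release | flood warning, ¬rapid snowmelt) ≈ 0.7158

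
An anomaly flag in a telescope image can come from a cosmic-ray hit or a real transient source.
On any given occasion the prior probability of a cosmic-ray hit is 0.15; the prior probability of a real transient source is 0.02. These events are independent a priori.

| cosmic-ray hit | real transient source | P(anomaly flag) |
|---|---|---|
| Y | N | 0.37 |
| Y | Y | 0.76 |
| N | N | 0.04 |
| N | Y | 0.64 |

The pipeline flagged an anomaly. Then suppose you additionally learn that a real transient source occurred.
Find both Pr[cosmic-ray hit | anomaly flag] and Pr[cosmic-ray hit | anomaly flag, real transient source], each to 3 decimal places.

By total probability over the 4 (cosmic-ray hit, real transient source) configurations:
  P(anomaly flag) = 0.04×0.85×0.98 + 0.64×0.85×0.02 + 0.37×0.15×0.98 + 0.76×0.15×0.02
        = 0.033320 + 0.010880 + 0.054390 + 0.002280 = 0.100870
The terms with cosmic-ray hit present sum to 0.056670, so
  P(cosmic-ray hit | anomaly flag) = 0.056670 / 0.100870 ≈ 0.562

Now condition on the additional information:
Sum P(anomaly flag|·) weighted by the priors over both values of cosmic-ray hit:
  P(anomaly flag | real transient source) = 0.64·0.85 + 0.76·0.15
        = 0.544000 + 0.114000 = 0.658000
Configurations with cosmic-ray hit contribute 0.114000, so
  P(cosmic-ray hit | anomaly flag, real transient source) = 0.114000 / 0.658000 ≈ 0.173

Pr[cosmic-ray hit | anomaly flag] ≈ 0.562; Pr[cosmic-ray hit | anomaly flag, real transient source] ≈ 0.173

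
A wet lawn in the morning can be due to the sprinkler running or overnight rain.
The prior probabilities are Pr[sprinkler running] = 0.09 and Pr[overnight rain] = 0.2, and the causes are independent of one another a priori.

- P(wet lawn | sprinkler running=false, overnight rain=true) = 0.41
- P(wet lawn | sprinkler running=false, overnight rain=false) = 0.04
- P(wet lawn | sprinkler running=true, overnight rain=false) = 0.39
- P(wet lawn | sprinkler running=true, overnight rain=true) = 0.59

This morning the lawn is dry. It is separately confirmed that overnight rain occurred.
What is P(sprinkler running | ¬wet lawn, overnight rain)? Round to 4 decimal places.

P(sprinkler running | ¬wet lawn, overnight rain) ≈ 0.0643

P(¬wet lawn | overnight rain) = 0.59×0.91 + 0.41×0.09 = 0.536900 + 0.036900 = 0.573800
Of this, 0.036900 comes from 0.41×0.09 (the sprinkler running=true cases).
Hence the posterior is 0.036900/0.573800 ≈ 0.0643.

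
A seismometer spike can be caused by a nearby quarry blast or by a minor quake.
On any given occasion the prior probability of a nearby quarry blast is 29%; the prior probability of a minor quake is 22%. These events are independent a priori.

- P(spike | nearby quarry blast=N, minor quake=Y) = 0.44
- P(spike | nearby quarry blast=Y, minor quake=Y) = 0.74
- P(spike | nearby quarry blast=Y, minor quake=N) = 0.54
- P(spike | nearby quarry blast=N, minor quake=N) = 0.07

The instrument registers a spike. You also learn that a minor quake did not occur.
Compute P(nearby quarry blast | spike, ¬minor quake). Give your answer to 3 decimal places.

P(nearby quarry blast | spike, ¬minor quake) ≈ 0.759

P(spike | ¬minor quake) = 0.07·0.71 + 0.54·0.29 = 0.049700 + 0.156600 = 0.206300
The nearby quarry blast-present share is 0.54·0.29 = 0.156600.
P(nearby quarry blast | spike, ¬minor quake) = 0.156600 / 0.206300 ≈ 0.759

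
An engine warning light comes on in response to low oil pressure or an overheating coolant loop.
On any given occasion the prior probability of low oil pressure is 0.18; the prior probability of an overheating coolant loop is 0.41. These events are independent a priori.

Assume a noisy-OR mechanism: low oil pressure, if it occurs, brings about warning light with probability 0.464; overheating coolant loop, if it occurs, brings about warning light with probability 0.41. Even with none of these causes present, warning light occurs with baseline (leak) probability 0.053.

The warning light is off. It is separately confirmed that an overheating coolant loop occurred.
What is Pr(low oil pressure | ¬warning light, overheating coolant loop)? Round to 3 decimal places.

Pr(low oil pressure | ¬warning light, overheating coolant loop) ≈ 0.105

Under noisy-OR, P(warning light | causes) = 1 − (1−0.053)·∏(1−qᵢ) over the active causes.
Sum P(¬warning light|·) weighted by the priors over both values of low oil pressure:
  P(¬warning light | overheating coolant loop) = 0.55873*0.82 + 0.299479*0.18
        = 0.458159 + 0.053906 = 0.512065
Configurations with low oil pressure contribute 0.053906, so
  P(low oil pressure | ¬warning light, overheating coolant loop) = 0.053906 / 0.512065 ≈ 0.105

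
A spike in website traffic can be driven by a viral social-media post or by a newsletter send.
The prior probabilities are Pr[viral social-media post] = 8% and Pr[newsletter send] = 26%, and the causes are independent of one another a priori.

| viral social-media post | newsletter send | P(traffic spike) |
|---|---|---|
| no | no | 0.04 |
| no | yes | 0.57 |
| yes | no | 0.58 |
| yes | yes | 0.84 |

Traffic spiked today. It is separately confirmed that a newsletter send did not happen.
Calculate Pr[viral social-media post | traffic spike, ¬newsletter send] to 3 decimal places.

Pr[viral social-media post | traffic spike, ¬newsletter send] ≈ 0.558

P(traffic spike | ¬newsletter send) = 0.04*0.92 + 0.58*0.08 = 0.036800 + 0.046400 = 0.083200
Of this, 0.046400 comes from 0.58*0.08 (the viral social-media post=true cases).
Hence the posterior is 0.046400/0.083200 ≈ 0.558.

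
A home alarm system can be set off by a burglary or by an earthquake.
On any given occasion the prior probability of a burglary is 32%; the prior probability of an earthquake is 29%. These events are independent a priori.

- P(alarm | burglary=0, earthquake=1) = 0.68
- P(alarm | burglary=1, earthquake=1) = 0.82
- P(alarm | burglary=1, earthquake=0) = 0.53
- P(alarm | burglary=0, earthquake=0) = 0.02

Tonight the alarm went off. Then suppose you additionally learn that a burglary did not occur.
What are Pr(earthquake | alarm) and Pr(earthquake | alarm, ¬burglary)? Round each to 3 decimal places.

Enumerate the 4 (burglary, earthquake) configurations and weight by the priors:
  P(alarm) = 0.02×0.68×0.71 + 0.68×0.68×0.29 + 0.53×0.32×0.71 + 0.82×0.32×0.29
        = 0.009656 + 0.134096 + 0.120416 + 0.076096 = 0.340264
Keeping only the earthquake-present terms gives 0.210192, so
  P(earthquake | alarm) = 0.210192 / 0.340264 ≈ 0.618

Now condition on the additional information:
P(alarm | ¬burglary) = 0.02×0.71 + 0.68×0.29 = 0.014200 + 0.197200 = 0.211400
Of this, 0.197200 comes from 0.68×0.29 (the earthquake=true cases).
P(earthquake | alarm, ¬burglary) = 0.197200 / 0.211400 ≈ 0.933

Pr(earthquake | alarm) ≈ 0.618; Pr(earthquake | alarm, ¬burglary) ≈ 0.933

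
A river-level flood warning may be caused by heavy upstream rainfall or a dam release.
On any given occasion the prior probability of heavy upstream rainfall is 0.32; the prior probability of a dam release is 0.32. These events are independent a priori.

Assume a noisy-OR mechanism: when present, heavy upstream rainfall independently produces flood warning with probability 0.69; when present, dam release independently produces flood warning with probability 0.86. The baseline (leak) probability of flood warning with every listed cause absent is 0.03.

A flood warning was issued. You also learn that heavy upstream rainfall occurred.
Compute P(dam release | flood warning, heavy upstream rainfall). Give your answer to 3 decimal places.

Under noisy-OR, P(flood warning | causes) = 1 − (1−0.03)·∏(1−qᵢ) over the active causes.
P(flood warning | heavy upstream rainfall) = 0.6993*0.68 + 0.957902*0.32 = 0.475524 + 0.306529 = 0.782053
Of this, 0.306529 comes from 0.957902*0.32 (the dam release=true cases).
So P(dam release | flood warning, heavy upstream rainfall) = 0.306529/0.782053 ≈ 0.392.

P(dam release | flood warning, heavy upstream rainfall) ≈ 0.392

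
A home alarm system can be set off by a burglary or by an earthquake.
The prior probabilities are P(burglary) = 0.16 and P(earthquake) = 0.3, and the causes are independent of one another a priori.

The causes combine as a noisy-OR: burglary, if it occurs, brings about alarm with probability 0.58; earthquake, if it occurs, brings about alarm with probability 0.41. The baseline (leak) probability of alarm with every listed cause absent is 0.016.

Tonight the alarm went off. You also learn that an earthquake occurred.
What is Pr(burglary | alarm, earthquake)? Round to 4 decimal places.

Pr(burglary | alarm, earthquake) ≈ 0.2556

Under noisy-OR, P(alarm | causes) = 1 − (1−0.016)·∏(1−qᵢ) over the active causes.
Weight on burglary=true, given the evidence: 0.756165*0.16 = 0.120986
Denominator P(alarm | earthquake): 0.41944*0.84 + 0.756165*0.16 = 0.473316
P(burglary | alarm, earthquake) = 0.120986/0.473316 ≈ 0.2556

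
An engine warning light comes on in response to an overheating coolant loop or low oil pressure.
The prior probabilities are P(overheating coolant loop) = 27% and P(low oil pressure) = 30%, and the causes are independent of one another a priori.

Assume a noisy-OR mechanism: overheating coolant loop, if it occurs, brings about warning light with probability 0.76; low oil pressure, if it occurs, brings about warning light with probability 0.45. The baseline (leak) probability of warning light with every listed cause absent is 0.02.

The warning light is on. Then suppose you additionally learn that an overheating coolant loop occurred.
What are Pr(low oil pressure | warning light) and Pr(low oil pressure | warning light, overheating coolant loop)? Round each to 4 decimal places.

Pr(low oil pressure | warning light) ≈ 0.5256; Pr(low oil pressure | warning light, overheating coolant loop) ≈ 0.3279

Under noisy-OR, P(warning light | causes) = 1 − (1−0.02)·∏(1−qᵢ) over the active causes.
P(warning light) = 0.02·0.73·0.7 + 0.461·0.73·0.3 + 0.7648·0.27·0.7 + 0.87064·0.27·0.3 = 0.010220 + 0.100959 + 0.144547 + 0.070522 = 0.326248
Of this, 0.171481 comes from 0.100959 + 0.070522 (the low oil pressure=true cases).
P(low oil pressure | warning light) = 0.171481 / 0.326248 ≈ 0.5256

Now condition on the additional information:
Weight on low oil pressure=true, given the evidence: 0.87064×0.3 = 0.261192
The normalizing constant is 0.7648×0.7 + 0.87064×0.3 = 0.796552
Posterior = 0.261192 / 0.796552 ≈ 0.3279
Conditioning on overheating coolant loop lowers the posterior on low oil pressure: the classic explaining-away effect in a common-effect structure.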